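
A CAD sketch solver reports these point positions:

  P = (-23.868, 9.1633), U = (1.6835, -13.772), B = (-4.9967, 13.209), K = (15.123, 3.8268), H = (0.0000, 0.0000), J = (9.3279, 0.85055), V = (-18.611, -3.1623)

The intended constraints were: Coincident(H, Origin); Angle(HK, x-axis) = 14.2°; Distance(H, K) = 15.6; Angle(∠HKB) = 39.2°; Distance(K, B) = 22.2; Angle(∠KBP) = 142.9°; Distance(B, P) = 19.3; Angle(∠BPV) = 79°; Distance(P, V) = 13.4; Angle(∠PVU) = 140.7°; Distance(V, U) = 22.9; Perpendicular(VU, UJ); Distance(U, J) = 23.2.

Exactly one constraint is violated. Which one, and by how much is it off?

Distance(U, J) = 23.2 — off by 6.70.

H = (0.00, 0.00) ✓; HK at 14.20° ✓; |HK| = 15.60 ✓; ∠HKB = 39.20° ✓; |KB| = 22.20 ✓; ∠KBP = 142.9° ✓; |BP| = 19.30 ✓; ∠BPV = 79.00° ✓; |PV| = 13.40 ✓; ∠PVU = 140.7° ✓; |VU| = 22.90 ✓; ∠(VU, UJ) = 90.00° ✓; |UJ| = 16.50 ✗.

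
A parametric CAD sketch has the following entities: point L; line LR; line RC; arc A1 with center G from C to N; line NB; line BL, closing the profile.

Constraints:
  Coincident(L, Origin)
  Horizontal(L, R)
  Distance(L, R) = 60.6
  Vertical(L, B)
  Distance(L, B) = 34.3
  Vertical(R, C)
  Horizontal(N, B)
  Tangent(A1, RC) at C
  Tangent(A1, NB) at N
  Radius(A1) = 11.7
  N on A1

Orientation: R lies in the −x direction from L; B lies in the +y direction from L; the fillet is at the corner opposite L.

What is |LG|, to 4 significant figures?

53.87

L is at the origin; LR is horizontal with |LR| = 60.6 and R on the −x side, so R = (-60.60, 0.000). L and B share the same x with |LB| = 34.3 and B on the +y side, so B = (0.000, 34.30). The virtual corner opposite L is at (-60.60, 34.30). Since A1 is tangent to RC there, GC ⟂ RC and since A1 is tangent to NB there, GN ⟂ NB, with radius 11.7, so the center G sits 11.7 in from both sides at G = (-48.90, 22.60). Then |LG| = |G − L| = 53.87.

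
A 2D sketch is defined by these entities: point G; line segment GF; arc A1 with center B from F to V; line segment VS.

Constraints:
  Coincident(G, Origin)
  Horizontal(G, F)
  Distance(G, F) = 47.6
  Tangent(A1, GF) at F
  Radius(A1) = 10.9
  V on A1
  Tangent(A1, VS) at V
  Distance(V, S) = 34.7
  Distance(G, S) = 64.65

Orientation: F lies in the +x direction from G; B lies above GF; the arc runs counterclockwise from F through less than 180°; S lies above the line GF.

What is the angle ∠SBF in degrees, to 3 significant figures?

175°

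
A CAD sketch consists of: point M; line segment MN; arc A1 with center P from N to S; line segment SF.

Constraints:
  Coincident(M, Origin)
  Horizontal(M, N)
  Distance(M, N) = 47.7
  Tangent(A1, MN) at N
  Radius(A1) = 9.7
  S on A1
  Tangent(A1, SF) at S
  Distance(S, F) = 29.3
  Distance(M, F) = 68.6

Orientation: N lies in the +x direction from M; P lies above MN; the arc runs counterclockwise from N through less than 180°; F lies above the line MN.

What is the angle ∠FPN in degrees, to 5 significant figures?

164.07°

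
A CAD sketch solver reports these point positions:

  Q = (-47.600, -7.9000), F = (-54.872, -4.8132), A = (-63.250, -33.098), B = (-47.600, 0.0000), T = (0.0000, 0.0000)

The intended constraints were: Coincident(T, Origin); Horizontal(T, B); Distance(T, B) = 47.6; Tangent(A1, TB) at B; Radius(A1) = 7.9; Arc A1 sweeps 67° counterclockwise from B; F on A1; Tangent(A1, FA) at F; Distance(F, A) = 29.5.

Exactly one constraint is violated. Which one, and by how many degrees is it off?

Tangent(A1, FA) at F — off by 6.50°.

T = (0.00, 0.00) ✓; T.y = 0.00, B.y = 0.00 ✓; |TB| = 47.60 ✓; ∠(QB, BT) = 90.00° ✓; |QB| = 7.900 ✓; bearing(Q→F) − bearing(Q→B) = 67.00° ✓; |QF| = 7.900 ✓; ∠(QF, FA) = 83.50° ✗; |FA| = 29.50 ✓.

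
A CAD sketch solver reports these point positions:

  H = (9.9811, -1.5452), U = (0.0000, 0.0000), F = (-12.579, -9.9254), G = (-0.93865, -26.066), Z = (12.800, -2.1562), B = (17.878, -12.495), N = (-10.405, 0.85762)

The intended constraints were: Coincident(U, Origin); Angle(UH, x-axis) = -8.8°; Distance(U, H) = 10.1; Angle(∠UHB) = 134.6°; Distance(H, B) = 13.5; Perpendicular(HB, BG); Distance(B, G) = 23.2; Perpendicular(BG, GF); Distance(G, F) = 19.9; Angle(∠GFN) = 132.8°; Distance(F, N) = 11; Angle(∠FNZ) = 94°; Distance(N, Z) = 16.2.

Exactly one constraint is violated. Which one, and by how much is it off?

Distance(N, Z) = 16.2 — off by 7.20.

U = (0.00, 0.00) ✓; UH at -8.800° ✓; |UH| = 10.10 ✓; ∠UHB = 134.6° ✓; |HB| = 13.50 ✓; ∠(HB, BG) = 90.00° ✓; |BG| = 23.20 ✓; ∠(BG, GF) = 90.00° ✓; |GF| = 19.90 ✓; ∠GFN = 132.8° ✓; |FN| = 11.00 ✓; ∠FNZ = 94.00° ✓; |NZ| = 23.40 ✗.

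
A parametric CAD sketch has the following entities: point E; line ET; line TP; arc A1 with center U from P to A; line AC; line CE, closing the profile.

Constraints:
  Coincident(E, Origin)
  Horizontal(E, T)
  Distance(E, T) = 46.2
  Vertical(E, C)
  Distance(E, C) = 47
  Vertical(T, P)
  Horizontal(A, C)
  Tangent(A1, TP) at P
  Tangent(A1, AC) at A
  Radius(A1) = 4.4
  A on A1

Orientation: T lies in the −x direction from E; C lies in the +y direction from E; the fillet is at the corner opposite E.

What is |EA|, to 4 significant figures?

62.90

E is at the origin; ET is horizontal with |ET| = 46.2 and T on the −x side, so T = (-46.20, 0.000). EC is vertical with |EC| = 47.0 and C on the +y side, so C = (0.000, 47.00). The virtual corner opposite E is at (-46.20, 47.00). A1 meets TP tangentially, so UP is at right angles to TP and tangency of A1 to AC means the radius UA is perpendicular to AC, with radius 4.4, so the center U sits 4.4 in from both sides at U = (-41.80, 42.60). That places the tangent points at P = (-46.20, 42.60) on TP and A = (-41.80, 47.00) on AC. Then |EA| = |A − E| = 62.90.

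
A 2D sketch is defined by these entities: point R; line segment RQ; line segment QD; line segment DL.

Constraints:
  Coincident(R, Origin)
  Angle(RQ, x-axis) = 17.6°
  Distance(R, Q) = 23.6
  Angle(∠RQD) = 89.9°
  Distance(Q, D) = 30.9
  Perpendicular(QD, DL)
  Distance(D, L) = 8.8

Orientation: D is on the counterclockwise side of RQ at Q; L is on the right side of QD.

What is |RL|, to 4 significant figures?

44.74

∠RQD = 89.9°, so QD runs at 17.6° + (180° − 89.9°) = 107.7° from the x-axis; with |QD| = 30.9, D = Q + 30.9·(cos 107.7°, sin 107.7°) = (13.10, 36.57). QD is perpendicular to DL; with |DL| = 8.8 on the right of QD, L = D + 8.8·(0.9527, 0.3040) = (21.48, 39.25). Then |RL| = |L − R| = 44.74.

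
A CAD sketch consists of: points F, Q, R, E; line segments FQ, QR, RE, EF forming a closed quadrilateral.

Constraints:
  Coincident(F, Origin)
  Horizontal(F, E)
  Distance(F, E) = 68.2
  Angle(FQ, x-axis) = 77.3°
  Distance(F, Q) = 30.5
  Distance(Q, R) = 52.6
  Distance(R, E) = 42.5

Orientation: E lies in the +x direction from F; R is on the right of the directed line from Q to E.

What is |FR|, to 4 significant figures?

34.40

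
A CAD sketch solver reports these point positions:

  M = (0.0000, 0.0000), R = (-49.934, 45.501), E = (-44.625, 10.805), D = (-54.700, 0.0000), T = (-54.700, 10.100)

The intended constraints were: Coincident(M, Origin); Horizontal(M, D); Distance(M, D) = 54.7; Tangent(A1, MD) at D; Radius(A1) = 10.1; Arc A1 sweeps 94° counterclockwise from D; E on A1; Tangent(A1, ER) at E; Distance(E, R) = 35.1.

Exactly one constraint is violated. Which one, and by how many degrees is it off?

Tangent(A1, ER) at E — off by 4.70°.

M = (0.00, 0.00) ✓; M.y = 0.00, D.y = 0.00 ✓; |MD| = 54.70 ✓; ∠(TD, DM) = 90.00° ✓; |TD| = 10.10 ✓; bearing(T→E) − bearing(T→D) = 94.00° ✓; |TE| = 10.10 ✓; ∠(TE, ER) = 85.30° ✗; |ER| = 35.10 ✓.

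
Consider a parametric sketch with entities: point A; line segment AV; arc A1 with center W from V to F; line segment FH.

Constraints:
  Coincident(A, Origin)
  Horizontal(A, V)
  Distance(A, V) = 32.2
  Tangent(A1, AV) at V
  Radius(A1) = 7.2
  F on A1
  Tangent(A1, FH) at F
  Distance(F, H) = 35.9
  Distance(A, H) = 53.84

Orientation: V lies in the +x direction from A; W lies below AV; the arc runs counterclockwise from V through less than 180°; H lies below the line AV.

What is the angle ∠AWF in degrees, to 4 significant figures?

22.54°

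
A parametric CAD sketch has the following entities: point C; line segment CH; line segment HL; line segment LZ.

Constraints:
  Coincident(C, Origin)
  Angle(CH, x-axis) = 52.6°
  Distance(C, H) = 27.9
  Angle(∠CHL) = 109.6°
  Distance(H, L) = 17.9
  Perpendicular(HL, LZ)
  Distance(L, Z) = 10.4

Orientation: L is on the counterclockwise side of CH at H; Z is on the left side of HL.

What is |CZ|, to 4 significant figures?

31.55

∠CHL = 109.6°, so HL runs at 52.6° + (180° − 109.6°) = 123.0° from the x-axis; with |HL| = 17.9, L = H + 17.9·(cos 123.0°, sin 123.0°) = (7.197, 37.18). HL is perpendicular to LZ; with |LZ| = 10.4 on the left of HL, Z = L + 10.4·(-0.8387, -0.5446) = (-1.525, 31.51). Then |CZ| = |Z − C| = 31.55.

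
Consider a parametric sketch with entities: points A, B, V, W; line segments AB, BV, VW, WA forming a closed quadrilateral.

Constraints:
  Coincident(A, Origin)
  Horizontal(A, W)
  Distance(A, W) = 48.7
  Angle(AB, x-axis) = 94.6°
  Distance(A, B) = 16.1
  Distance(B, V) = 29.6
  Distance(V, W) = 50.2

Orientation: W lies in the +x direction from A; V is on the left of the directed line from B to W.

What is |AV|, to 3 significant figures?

42.8

A is at the origin; A and W share the same y with |AW| = 48.7 and W in +x, so W = (48.7, 0). AB runs at 94.6° with |AB| = 16.1, so B = (-1.29, 16.0). V is determined by |BV| = 29.6 and |VW| = 50.2 together: it lies at the intersection of circle(B, 29.6) and circle(W, 50.2). With |BW| = 52.5, the foot of the radical line on BW is 10.6 from B and the perpendicular offset is √(29.6² − 10.6²) = 27.6. Taking the left-of-BW solution: V = (17.2, 39.1).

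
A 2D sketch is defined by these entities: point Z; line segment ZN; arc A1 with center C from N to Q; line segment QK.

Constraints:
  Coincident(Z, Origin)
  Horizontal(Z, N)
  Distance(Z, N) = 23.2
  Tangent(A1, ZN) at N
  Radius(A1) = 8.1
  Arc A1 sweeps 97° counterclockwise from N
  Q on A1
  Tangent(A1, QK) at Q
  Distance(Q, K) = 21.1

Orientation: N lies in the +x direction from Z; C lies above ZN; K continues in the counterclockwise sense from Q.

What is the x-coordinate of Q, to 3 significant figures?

31.2

Z is at the origin; ZN is horizontal with |ZN| = 23.2 and N on the +x side, so N = (23.2, 0.00). The tangent condition forces CN to be normal to ZN, so C = N + (0, 8.1) = (23.2, 8.10). On A1, N sits at bearing -90° from C; a 97° counterclockwise sweep puts Q at bearing 7°, so Q = C + 8.1·(cos 7°, sin 7°) = (31.2, 9.09). So Q.x = 31.2.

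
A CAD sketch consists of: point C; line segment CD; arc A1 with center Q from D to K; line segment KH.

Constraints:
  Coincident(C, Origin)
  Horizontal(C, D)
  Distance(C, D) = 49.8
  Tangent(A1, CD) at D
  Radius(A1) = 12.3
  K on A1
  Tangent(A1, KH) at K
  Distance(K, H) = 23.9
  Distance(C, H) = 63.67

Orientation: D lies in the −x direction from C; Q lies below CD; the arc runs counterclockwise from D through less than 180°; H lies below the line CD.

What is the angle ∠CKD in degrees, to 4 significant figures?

41.91°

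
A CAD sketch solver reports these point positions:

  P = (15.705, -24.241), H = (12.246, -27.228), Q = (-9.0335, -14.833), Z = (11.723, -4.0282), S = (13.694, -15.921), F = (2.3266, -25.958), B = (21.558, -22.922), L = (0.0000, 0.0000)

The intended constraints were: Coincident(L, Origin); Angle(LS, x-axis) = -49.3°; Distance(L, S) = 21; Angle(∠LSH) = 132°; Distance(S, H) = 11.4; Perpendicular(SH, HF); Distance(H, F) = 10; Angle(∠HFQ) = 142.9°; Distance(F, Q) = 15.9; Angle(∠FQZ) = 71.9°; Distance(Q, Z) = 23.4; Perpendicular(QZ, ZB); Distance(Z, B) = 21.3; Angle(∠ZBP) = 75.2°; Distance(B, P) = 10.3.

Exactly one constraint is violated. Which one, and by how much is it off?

Distance(B, P) = 10.3 — off by 4.30.

L = (0.00, 0.00) ✓; LS at -49.30° ✓; |LS| = 21.00 ✓; ∠LSH = 132.0° ✓; |SH| = 11.40 ✓; ∠(SH, HF) = 90.00° ✓; |HF| = 10.00 ✓; ∠HFQ = 142.9° ✓; |FQ| = 15.90 ✓; ∠FQZ = 71.90° ✓; |QZ| = 23.40 ✓; ∠(QZ, ZB) = 90.00° ✓; |ZB| = 21.30 ✓; ∠ZBP = 75.20° ✓; |BP| = 6.000 ✗.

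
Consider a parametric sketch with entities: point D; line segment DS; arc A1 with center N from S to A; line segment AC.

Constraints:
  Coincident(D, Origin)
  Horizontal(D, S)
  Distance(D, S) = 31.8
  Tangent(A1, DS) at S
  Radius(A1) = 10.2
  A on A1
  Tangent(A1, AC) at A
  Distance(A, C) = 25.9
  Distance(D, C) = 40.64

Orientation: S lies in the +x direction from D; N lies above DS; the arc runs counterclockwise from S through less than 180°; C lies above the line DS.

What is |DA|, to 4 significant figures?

42.61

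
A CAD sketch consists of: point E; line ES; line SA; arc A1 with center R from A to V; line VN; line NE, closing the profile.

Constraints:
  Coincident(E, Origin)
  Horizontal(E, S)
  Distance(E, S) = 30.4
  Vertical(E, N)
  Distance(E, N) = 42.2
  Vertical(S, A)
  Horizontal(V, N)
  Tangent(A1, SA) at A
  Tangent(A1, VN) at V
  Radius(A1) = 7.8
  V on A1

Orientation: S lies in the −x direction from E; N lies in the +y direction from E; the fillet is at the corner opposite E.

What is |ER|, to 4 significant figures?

41.16

E is at the origin; E and S share the same y with |ES| = 30.4 and S on the −x side, so S = (-30.40, 0.000). EN is vertical with |EN| = 42.2 and N on the +y side, so N = (0.000, 42.20). The virtual corner opposite E is at (-30.40, 42.20). Since A1 is tangent to SA there, RA ⟂ SA and tangency of A1 to VN means the radius RV is perpendicular to VN, with radius 7.8, so the center R sits 7.8 in from both sides at R = (-22.60, 34.40). Then |ER| = |R − E| = 41.16.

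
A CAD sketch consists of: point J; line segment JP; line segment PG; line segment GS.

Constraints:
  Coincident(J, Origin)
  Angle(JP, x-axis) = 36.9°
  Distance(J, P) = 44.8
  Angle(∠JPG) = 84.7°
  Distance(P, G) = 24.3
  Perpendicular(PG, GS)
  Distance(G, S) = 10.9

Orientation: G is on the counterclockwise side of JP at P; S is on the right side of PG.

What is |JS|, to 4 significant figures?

59.06

J is at the origin; JP runs at 36.9° with length 44.8, so P = 44.8·(cos 36.9°, sin 36.9°) = (35.83, 26.90). ∠JPG = 84.7°, so PG runs at 36.9° + (180° − 84.7°) = 132.2° from the x-axis; with |PG| = 24.3, G = P + 24.3·(cos 132.2°, sin 132.2°) = (19.50, 44.90). PG ⟂ GS; with |GS| = 10.9 on the right of PG, S = G + 10.9·(0.7408, 0.6717) = (27.58, 52.22). Then |JS| = |S − J| = 59.06.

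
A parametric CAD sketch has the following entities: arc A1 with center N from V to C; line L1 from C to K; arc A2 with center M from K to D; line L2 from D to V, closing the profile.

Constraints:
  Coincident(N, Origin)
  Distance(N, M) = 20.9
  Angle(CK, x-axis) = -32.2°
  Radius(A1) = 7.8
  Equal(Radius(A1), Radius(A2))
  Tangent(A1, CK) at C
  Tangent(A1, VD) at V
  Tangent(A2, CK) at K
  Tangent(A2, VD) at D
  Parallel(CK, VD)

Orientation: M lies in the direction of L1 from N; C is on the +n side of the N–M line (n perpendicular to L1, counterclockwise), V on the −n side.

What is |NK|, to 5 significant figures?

22.308

The slot axis is L1's direction at -32.2°, so u = (cos -32.2°, sin -32.2°) = (0.84619, -0.53288) and n = (−sin -32.2°, cos -32.2°) = (0.53288, 0.84619). N is at the origin and M lies 20.9 along u from N, so M = 20.9·u = (17.685, -11.137). Tangency of A1 to both parallel lines with radius 7.8 puts C and V at N ± 7.8·n: C = (4.1564, 6.6003), V = (-4.1564, -6.6003). Equal radii place K and D the same way about M: K = M + 7.8·n = (21.842, -4.5368), D = M − 7.8·n = (13.529, -17.737). Then |NK| = |K − N| = 22.308.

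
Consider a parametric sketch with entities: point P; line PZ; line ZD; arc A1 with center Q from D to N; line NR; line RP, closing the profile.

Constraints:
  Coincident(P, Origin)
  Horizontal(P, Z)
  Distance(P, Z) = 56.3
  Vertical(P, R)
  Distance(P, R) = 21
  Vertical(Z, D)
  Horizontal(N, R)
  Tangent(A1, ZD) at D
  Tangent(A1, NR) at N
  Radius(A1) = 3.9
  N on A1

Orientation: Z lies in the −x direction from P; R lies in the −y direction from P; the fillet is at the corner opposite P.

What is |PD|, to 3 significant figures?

58.8

P is at the origin; P and Z share the same y with |PZ| = 56.3 and Z on the −x side, so Z = (-56.3, 0.00). PR is vertical with |PR| = 21.0 and R on the −y side, so R = (0.00, -21.0). The virtual corner opposite P is at (-56.3, -21.0). Tangency of A1 to ZD means the radius QD is perpendicular to ZD and since A1 is tangent to NR there, QN ⟂ NR, with radius 3.9, so the center Q sits 3.9 in from both sides at Q = (-52.4, -17.1). That places the tangent points at D = (-56.3, -17.1) on ZD and N = (-52.4, -21.0) on NR. Then |PD| = |D − P| = 58.8.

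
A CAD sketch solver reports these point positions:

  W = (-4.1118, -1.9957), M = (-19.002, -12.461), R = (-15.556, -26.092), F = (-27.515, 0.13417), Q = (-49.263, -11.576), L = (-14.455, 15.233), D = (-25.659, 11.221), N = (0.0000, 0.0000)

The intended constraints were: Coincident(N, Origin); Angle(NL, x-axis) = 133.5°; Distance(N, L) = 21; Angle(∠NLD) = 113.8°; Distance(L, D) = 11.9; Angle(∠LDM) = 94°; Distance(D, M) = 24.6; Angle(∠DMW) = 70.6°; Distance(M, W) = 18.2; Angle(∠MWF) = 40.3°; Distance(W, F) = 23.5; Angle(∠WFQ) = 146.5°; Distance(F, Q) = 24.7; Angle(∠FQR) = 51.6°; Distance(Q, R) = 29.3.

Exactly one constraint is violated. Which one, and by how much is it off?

Distance(Q, R) = 29.3 — off by 7.40.

N = (0.00, 0.00) ✓; NL at 133.5° ✓; |NL| = 21.00 ✓; ∠NLD = 113.8° ✓; |LD| = 11.90 ✓; ∠LDM = 94.00° ✓; |DM| = 24.60 ✓; ∠DMW = 70.60° ✓; |MW| = 18.20 ✓; ∠MWF = 40.30° ✓; |WF| = 23.50 ✓; ∠WFQ = 146.5° ✓; |FQ| = 24.70 ✓; ∠FQR = 51.60° ✓; |QR| = 36.70 ✗.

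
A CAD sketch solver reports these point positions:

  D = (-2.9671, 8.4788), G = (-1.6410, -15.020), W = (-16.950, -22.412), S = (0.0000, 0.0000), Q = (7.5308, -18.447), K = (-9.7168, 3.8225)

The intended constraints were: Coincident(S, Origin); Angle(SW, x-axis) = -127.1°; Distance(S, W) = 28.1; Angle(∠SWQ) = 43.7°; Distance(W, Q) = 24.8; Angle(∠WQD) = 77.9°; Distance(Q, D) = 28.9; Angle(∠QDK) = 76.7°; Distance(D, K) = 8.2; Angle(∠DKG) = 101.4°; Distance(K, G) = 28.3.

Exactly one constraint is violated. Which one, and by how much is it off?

Distance(K, G) = 28.3 — off by 7.80.

S = (0.00, 0.00) ✓; SW at -127.1° ✓; |SW| = 28.10 ✓; ∠SWQ = 43.70° ✓; |WQ| = 24.80 ✓; ∠WQD = 77.90° ✓; |QD| = 28.90 ✓; ∠QDK = 76.70° ✓; |DK| = 8.200 ✓; ∠DKG = 101.4° ✓; |KG| = 20.50 ✗.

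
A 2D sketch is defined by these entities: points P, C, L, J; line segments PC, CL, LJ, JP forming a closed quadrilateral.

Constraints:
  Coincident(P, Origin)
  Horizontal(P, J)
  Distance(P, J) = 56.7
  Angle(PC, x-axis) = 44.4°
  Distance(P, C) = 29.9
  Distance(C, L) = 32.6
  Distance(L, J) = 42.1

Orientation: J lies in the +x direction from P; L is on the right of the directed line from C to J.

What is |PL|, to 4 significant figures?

19.67

Checks: |CL| = 32.60 ✓; |LJ| = 42.10 ✓.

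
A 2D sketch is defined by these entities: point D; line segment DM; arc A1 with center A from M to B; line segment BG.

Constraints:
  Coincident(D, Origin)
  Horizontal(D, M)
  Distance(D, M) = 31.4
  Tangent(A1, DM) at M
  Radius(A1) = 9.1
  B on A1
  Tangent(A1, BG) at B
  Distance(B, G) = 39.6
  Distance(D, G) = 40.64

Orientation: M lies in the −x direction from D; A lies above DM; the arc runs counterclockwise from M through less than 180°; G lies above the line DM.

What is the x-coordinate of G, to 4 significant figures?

-5.354

D is at the origin; D and M share the same y with |DM| = 31.4 and M on the −x side, so M = (-31.40, 0.000). Tangency of A1 to DM means the radius AM is perpendicular to DM, so A = M + (0, 9.1) = (-31.40, 9.100). Since AB ⟂ BG (tangency), |AG| = √(9.1² + 39.6²) = 40.63 regardless of where B sits on A1. So G lies on both circle(D, 40.64) and circle(A, 40.63); the above-DM intersection is G = (-5.354, 40.29). B is the foot of the tangent from G: B = (-23.29, 4.979).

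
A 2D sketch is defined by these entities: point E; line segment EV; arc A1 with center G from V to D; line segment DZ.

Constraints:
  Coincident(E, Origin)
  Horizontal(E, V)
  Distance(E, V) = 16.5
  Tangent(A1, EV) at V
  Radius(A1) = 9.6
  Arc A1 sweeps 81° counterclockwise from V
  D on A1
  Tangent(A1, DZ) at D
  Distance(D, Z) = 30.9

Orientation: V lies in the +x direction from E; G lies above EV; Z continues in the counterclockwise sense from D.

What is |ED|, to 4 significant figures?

27.21

E is at the origin; EV is horizontal with |EV| = 16.5 and V on the +x side, so V = (16.50, 0.000). A1 meets EV tangentially, so GV is at right angles to EV, so G = V + (0, 9.6) = (16.50, 9.600). On A1, V sits at bearing -90° from G; an 81° counterclockwise sweep puts D at bearing -9°, so D = G + 9.6·(cos -9°, sin -9°) = (25.98, 8.098). Then |ED| = |D − E| = 27.21.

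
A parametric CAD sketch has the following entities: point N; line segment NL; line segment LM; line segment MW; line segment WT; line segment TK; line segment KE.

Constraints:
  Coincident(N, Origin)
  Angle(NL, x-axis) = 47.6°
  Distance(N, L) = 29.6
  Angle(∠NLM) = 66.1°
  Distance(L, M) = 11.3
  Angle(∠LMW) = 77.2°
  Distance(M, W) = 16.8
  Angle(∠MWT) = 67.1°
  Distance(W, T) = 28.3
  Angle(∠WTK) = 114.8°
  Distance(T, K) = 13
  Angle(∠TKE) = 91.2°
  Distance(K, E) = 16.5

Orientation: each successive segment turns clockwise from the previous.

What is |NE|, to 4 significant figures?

38.18

∠WTK = 114.8° gives TK at 12.80° from the x-axis; with |TK| = 13.0, K = (26.57, 38.90). ∠TKE = 91.2° gives KE at -76.00° from the x-axis; with |KE| = 16.5, E = (30.56, 22.89). Then |NE| = |E − N| = 38.18.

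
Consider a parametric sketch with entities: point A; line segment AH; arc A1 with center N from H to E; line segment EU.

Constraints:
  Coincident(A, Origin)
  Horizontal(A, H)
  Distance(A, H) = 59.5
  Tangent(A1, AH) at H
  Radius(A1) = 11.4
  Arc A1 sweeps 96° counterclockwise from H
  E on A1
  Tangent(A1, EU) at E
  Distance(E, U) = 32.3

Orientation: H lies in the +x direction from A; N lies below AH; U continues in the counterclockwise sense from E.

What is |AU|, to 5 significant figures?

68.232

A is at the origin; AH is horizontal with |AH| = 59.5 and H on the +x side, so H = (59.500, 0.0000). Tangency of A1 to AH means the radius NH is perpendicular to AH, so N = H + (0, -11.4) = (59.500, -11.400). On A1, H sits at bearing 90° from N; a 96° counterclockwise sweep puts E at bearing 186°, so E = N + 11.4·(cos 186°, sin 186°) = (48.162, -12.592). Tangency of A1 to EU means the radius NE is perpendicular to EU, so EU runs along (−sin 186°, cos 186°); with |EU| = 32.3, U = (51.539, -44.715). Then |AU| = |U − A| = 68.232.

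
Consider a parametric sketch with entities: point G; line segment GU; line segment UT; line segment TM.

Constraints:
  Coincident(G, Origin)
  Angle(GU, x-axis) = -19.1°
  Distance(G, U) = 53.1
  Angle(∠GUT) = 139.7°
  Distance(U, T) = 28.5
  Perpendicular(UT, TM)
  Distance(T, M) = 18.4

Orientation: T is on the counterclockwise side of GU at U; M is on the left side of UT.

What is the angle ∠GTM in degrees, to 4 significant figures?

63.54°

G is at the origin; GU runs at -19.1° with length 53.1, so U = 53.1·(cos -19.1°, sin -19.1°) = (50.18, -17.38). ∠GUT = 139.7°, so UT runs at -19.1° + (180° − 139.7°) = 21.20° from the x-axis; with |UT| = 28.5, T = U + 28.5·(cos 21.20°, sin 21.20°) = (76.75, -7.069). UT is perpendicular to TM; with |TM| = 18.4 on the left of UT, M = T + 18.4·(-0.3616, 0.9323) = (70.09, 10.09). Then cos ∠GTM = TG·TM / (|TG||TM|), giving 63.54°.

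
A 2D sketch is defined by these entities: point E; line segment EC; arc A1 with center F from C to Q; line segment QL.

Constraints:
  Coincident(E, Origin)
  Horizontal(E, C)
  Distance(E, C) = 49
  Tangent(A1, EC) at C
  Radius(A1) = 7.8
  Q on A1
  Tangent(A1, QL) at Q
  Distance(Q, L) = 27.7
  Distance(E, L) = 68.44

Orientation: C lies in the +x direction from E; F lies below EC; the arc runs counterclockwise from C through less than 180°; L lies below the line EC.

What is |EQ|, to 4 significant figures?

44.44

Checks: |FQ| = 7.800 ✓; ∠(FQ, QL) = 90.00° ✓; |QL| = 27.70 ✓; |EL| = 68.44 ✓.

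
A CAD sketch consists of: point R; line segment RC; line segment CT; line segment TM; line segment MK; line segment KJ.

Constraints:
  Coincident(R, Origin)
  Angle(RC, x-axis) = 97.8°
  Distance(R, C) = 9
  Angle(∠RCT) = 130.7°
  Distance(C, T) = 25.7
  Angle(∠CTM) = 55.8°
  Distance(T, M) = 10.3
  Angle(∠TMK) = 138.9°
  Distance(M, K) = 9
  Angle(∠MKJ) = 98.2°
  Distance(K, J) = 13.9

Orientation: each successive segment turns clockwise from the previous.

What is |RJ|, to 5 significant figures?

14.627

∠TMK = 138.9° gives MK at -116.80° from the x-axis; with |MK| = 9.0, K = (14.294, 10.151). ∠MKJ = 98.2° gives KJ at 161.40° from the x-axis; with |KJ| = 13.9, J = (1.1201, 14.584). Then |RJ| = |J − R| = 14.627.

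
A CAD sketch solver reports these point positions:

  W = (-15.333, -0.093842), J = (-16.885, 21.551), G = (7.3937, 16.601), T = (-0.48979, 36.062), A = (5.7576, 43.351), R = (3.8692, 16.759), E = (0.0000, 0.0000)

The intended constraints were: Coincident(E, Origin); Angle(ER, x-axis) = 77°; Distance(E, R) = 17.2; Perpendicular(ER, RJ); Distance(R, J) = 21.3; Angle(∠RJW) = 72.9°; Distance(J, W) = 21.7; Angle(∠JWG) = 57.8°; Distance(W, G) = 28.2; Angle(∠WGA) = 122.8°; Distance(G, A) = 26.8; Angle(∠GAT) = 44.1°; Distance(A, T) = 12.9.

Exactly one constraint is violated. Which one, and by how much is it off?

Distance(A, T) = 12.9 — off by 3.30.

E = (0.00, 0.00) ✓; ER at 77.00° ✓; |ER| = 17.20 ✓; ∠(ER, RJ) = 90.00° ✓; |RJ| = 21.30 ✓; ∠RJW = 72.90° ✓; |JW| = 21.70 ✓; ∠JWG = 57.80° ✓; |WG| = 28.20 ✓; ∠WGA = 122.8° ✓; |GA| = 26.80 ✓; ∠GAT = 44.10° ✓; |AT| = 9.600 ✗.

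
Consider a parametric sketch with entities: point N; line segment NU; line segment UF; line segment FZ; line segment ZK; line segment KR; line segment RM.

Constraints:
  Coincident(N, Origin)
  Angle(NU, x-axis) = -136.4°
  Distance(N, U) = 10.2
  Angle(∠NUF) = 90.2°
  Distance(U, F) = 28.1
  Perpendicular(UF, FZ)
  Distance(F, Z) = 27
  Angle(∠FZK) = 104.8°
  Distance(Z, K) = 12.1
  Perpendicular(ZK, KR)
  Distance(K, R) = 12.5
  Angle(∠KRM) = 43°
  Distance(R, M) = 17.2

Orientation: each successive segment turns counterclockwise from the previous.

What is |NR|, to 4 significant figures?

15.37

N is at the origin; NU runs at -136.4° with length 10.2, so U = (-7.387, -7.034). ∠NUF = 90.2° gives UF at -46.60° from the x-axis; with |UF| = 28.1, F = (11.92, -27.45). The perpendicularity gives FZ at right angles to UF, so FZ runs at 43.40°; with |FZ| = 27.0, Z = (31.54, -8.900). ∠FZK = 104.8° gives ZK at 118.6° from the x-axis; with |ZK| = 12.1, K = (25.75, 1.724). The perpendicularity gives KR at right angles to ZK, so KR runs at -151.4°; with |KR| = 12.5, R = (14.77, -4.260). Then |NR| = |R − N| = 15.37.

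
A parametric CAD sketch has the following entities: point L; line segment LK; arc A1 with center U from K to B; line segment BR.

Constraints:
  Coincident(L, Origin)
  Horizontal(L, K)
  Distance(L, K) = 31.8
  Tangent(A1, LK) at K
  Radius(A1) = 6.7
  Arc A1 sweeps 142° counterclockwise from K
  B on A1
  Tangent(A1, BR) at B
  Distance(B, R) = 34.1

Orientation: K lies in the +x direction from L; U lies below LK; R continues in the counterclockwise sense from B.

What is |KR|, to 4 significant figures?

40.06

On A1, K sits at bearing 90° from U; a 142° counterclockwise sweep puts B at bearing 232°, so B = U + 6.7·(cos 232°, sin 232°) = (27.68, -11.98). Tangency of A1 to BR means the radius UB is perpendicular to BR, so BR runs along (−sin 232°, cos 232°); with |BR| = 34.1, R = (54.55, -32.97). Then |KR| = |R − K| = 40.06.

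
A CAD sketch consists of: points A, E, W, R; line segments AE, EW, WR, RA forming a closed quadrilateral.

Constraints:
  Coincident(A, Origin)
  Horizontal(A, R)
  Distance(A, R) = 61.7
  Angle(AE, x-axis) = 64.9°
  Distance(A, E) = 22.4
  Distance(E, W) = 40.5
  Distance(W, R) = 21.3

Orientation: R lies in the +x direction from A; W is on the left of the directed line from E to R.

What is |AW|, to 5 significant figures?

52.983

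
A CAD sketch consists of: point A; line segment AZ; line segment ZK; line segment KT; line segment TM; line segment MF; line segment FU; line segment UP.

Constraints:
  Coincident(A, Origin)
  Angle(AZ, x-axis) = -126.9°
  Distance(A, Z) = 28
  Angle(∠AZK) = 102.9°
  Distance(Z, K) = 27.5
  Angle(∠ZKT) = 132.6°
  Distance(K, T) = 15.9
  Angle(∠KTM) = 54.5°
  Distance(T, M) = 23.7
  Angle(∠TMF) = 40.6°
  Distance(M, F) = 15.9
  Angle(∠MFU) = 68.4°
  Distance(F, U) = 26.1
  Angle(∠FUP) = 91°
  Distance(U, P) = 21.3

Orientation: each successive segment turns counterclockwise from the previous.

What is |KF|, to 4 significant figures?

3.532

∠KTM = 54.5° gives TM at 123.1° from the x-axis; with |TM| = 23.7, M = (3.882, -24.21). ∠TMF = 40.6° gives MF at -97.50° from the x-axis; with |MF| = 15.9, F = (1.806, -39.97). Then |KF| = |F − K| = 3.532.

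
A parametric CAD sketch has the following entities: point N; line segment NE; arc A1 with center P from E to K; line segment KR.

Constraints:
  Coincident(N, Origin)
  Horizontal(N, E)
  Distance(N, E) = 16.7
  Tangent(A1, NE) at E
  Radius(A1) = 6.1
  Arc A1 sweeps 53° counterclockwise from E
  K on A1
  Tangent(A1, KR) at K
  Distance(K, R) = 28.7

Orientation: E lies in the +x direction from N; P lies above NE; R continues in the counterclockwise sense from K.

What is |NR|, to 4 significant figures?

46.38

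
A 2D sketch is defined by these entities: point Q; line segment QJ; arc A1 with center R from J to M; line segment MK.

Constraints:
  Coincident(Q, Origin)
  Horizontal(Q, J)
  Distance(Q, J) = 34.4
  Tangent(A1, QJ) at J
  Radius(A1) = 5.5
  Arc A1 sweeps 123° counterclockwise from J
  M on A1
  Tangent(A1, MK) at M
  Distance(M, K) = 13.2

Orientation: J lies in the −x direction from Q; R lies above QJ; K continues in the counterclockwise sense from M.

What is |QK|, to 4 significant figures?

41.83

Q is at the origin; Q and J share the same y with |QJ| = 34.4 and J on the −x side, so J = (-34.40, 0.000). Tangency of A1 to QJ means the radius RJ is perpendicular to QJ, so R = J + (0, 5.5) = (-34.40, 5.500). On A1, J sits at bearing -90° from R; a 123° counterclockwise sweep puts M at bearing 33°, so M = R + 5.5·(cos 33°, sin 33°) = (-29.79, 8.496). The tangent condition forces RM to be normal to MK, so MK runs along (−sin 33°, cos 33°); with |MK| = 13.2, K = (-36.98, 19.57). Then |QK| = |K − Q| = 41.83.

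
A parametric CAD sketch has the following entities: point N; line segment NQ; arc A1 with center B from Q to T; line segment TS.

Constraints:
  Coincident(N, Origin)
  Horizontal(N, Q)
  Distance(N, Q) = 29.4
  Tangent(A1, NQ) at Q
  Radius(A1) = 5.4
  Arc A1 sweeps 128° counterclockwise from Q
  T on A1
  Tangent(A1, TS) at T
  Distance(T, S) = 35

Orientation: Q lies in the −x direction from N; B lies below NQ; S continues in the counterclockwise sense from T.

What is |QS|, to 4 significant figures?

40.21

N is at the origin; N and Q share the same y with |NQ| = 29.4 and Q on the −x side, so Q = (-29.40, 0.000). A1 meets NQ tangentially, so BQ is at right angles to NQ, so B = Q + (0, -5.4) = (-29.40, -5.400). On A1, Q sits at bearing 90° from B; a 128° counterclockwise sweep puts T at bearing 218°, so T = B + 5.4·(cos 218°, sin 218°) = (-33.66, -8.725). The tangent condition forces BT to be normal to TS, so TS runs along (−sin 218°, cos 218°); with |TS| = 35.0, S = (-12.11, -36.30). Then |QS| = |S − Q| = 40.21.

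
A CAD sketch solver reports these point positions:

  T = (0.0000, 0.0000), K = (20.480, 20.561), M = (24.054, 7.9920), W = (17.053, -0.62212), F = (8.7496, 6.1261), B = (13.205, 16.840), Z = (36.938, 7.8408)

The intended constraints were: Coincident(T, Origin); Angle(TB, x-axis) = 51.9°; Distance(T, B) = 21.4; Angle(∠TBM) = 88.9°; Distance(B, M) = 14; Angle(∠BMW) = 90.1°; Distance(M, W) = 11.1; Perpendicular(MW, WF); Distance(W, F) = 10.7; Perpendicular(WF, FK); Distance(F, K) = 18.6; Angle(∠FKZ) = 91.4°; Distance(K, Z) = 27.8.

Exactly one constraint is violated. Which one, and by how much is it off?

Distance(K, Z) = 27.8 — off by 7.00.

T = (0.00, 0.00) ✓; TB at 51.90° ✓; |TB| = 21.40 ✓; ∠TBM = 88.90° ✓; |BM| = 14.00 ✓; ∠BMW = 90.10° ✓; |MW| = 11.10 ✓; ∠(MW, WF) = 90.00° ✓; |WF| = 10.70 ✓; ∠(WF, FK) = 90.00° ✓; |FK| = 18.60 ✓; ∠FKZ = 91.40° ✓; |KZ| = 20.80 ✗.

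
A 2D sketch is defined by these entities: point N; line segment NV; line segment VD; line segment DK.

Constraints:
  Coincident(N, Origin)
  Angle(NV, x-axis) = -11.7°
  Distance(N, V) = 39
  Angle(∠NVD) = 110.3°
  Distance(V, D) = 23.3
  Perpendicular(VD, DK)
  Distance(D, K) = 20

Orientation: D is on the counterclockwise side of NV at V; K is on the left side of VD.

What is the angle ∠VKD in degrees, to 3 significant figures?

49.4°

N is at the origin; NV runs at -11.7° with length 39.0, so V = 39.0·(cos -11.7°, sin -11.7°) = (38.2, -7.91). ∠NVD = 110.3°, so VD runs at -11.7° + (180° − 110.3°) = 58.0° from the x-axis; with |VD| = 23.3, D = V + 23.3·(cos 58.0°, sin 58.0°) = (50.5, 11.9). VD is perpendicular to DK; with |DK| = 20.0 on the left of VD, K = D + 20.0·(-0.848, 0.530) = (33.6, 22.4). Then cos ∠VKD = KV·KD / (|KV||KD|), giving 49.4°.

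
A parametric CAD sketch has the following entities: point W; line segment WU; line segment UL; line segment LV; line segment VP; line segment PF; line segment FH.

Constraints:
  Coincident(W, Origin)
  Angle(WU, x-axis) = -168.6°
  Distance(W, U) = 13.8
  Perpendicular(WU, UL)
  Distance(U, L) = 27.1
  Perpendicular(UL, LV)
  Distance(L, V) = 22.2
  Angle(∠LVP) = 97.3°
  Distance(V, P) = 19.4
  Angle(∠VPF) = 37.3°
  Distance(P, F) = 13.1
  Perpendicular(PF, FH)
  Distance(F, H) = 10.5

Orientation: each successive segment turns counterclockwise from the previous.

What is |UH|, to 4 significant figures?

33.61

W is at the origin; WU runs at -168.6° with length 13.8, so U = (-13.53, -2.728). WU is perpendicular to UL, so UL runs at -78.60°; with |UL| = 27.1, L = (-8.171, -29.29). UL ⟂ LV, so LV runs at 11.40°; with |LV| = 22.2, V = (13.59, -24.91). ∠LVP = 97.3° gives VP at 94.10° from the x-axis; with |VP| = 19.4, P = (12.20, -5.555). ∠VPF = 37.3° gives PF at -123.2° from the x-axis; with |PF| = 13.1, F = (5.031, -16.52). PF ⟂ FH, so FH runs at -33.20°; with |FH| = 10.5, H = (13.82, -22.27). Then |UH| = |H − U| = 33.61.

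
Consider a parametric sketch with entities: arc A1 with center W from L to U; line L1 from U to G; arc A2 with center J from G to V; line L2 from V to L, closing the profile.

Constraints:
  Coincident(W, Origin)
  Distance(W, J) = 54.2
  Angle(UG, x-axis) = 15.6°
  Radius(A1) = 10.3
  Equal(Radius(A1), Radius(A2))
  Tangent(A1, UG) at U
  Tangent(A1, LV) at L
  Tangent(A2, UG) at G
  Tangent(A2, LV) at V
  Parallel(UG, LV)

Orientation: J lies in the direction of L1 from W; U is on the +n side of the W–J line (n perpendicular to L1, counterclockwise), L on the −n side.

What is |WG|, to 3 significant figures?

55.2

The slot axis is L1's direction at 15.6°, so u = (cos 15.6°, sin 15.6°) = (0.963, 0.269) and n = (−sin 15.6°, cos 15.6°) = (-0.269, 0.963). W is at the origin and J lies 54.2 along u from W, so J = 54.2·u = (52.2, 14.6). Tangency of A1 to both parallel lines with radius 10.3 puts U and L at W ± 10.3·n: U = (-2.77, 9.92), L = (2.77, -9.92). Equal radii place G and V the same way about J: G = J + 10.3·n = (49.4, 24.5), V = J − 10.3·n = (55.0, 4.65). Then |WG| = |G − W| = 55.2.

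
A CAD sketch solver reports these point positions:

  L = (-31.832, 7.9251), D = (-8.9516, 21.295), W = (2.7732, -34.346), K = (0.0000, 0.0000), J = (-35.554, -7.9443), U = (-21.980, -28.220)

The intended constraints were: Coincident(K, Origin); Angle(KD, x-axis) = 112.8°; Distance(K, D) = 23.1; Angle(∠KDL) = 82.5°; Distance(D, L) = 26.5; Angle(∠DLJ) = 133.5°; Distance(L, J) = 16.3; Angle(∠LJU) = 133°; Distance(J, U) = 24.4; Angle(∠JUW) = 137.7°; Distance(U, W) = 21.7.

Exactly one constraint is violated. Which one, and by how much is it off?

Distance(U, W) = 21.7 — off by 3.80.

K = (0.00, 0.00) ✓; KD at 112.8° ✓; |KD| = 23.10 ✓; ∠KDL = 82.50° ✓; |DL| = 26.50 ✓; ∠DLJ = 133.5° ✓; |LJ| = 16.30 ✓; ∠LJU = 133.0° ✓; |JU| = 24.40 ✓; ∠JUW = 137.7° ✓; |UW| = 25.50 ✗.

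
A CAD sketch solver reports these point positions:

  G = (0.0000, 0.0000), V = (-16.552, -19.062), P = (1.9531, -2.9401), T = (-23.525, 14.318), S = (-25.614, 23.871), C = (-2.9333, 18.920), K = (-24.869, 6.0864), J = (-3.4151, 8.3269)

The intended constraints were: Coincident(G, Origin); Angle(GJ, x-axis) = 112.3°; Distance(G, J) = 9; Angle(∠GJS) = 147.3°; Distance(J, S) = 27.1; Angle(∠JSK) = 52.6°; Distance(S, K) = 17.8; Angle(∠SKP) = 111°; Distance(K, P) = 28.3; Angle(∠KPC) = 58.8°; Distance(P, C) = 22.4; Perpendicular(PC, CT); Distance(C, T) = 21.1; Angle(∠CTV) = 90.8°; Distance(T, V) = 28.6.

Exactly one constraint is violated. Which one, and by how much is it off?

Distance(T, V) = 28.6 — off by 5.50.

G = (0.00, 0.00) ✓; GJ at 112.3° ✓; |GJ| = 9.000 ✓; ∠GJS = 147.3° ✓; |JS| = 27.10 ✓; ∠JSK = 52.60° ✓; |SK| = 17.80 ✓; ∠SKP = 111.0° ✓; |KP| = 28.30 ✓; ∠KPC = 58.80° ✓; |PC| = 22.40 ✓; ∠(PC, CT) = 90.00° ✓; |CT| = 21.10 ✓; ∠CTV = 90.80° ✓; |TV| = 34.10 ✗.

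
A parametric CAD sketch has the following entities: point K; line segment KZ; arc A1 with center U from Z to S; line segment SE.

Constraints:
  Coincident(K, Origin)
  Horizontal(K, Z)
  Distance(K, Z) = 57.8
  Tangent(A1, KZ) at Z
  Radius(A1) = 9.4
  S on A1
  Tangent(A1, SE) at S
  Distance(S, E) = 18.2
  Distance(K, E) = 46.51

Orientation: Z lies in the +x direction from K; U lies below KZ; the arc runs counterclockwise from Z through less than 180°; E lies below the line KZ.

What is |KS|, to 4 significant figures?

49.66

Checks: |US| = 9.400 ✓; ∠(US, SE) = 90.00° ✓; |SE| = 18.20 ✓; |KE| = 46.51 ✓.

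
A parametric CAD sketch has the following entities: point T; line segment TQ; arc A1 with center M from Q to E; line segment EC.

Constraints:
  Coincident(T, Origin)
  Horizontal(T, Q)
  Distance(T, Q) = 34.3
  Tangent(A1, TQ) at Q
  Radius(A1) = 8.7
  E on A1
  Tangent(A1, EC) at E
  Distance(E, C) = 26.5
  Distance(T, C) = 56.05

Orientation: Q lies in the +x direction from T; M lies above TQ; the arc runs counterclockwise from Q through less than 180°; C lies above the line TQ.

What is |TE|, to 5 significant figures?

43.812

Checks: T = (0.00, 0.00) ✓; |ME| = 8.700 ✓; ∠(ME, EC) = 90.00° ✓; |EC| = 26.50 ✓; |TC| = 56.05 ✓.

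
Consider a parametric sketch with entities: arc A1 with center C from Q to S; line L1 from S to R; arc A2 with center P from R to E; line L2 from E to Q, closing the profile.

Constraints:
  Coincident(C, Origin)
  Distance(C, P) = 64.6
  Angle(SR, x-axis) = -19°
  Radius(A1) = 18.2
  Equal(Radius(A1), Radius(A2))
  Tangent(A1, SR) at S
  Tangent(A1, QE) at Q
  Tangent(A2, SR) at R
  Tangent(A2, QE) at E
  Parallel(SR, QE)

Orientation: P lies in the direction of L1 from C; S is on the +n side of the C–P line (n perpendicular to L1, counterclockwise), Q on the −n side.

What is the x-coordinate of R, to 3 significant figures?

67.0

The slot axis is L1's direction at -19.0°, so u = (cos -19.0°, sin -19.0°) = (0.946, -0.326) and n = (−sin -19.0°, cos -19.0°) = (0.326, 0.946). C is at the origin and P lies 64.6 along u from C, so P = 64.6·u = (61.1, -21.0). Tangency of A1 to both parallel lines with radius 18.2 puts S and Q at C ± 18.2·n: S = (5.93, 17.2), Q = (-5.93, -17.2). Equal radii place R and E the same way about P: R = P + 18.2·n = (67.0, -3.82), E = P − 18.2·n = (55.2, -38.2). So R.x = 67.0.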